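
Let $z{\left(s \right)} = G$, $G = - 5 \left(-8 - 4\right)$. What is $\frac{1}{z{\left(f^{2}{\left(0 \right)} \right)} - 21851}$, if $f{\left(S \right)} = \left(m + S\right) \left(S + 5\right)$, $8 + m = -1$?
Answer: $- \frac{1}{21791} \approx -4.5891 \cdot 10^{-5}$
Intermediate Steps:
$m = -9$ ($m = -8 - 1 = -9$)
$f{\left(S \right)} = \left(-9 + S\right) \left(5 + S\right)$ ($f{\left(S \right)} = \left(-9 + S\right) \left(S + 5\right) = \left(-9 + S\right) \left(5 + S\right)$)
$G = 60$ ($G = \left(-5\right) \left(-12\right) = 60$)
$z{\left(s \right)} = 60$
$\frac{1}{z{\left(f^{2}{\left(0 \right)} \right)} - 21851} = \frac{1}{60 - 21851} = \frac{1}{-21791} = - \frac{1}{21791}$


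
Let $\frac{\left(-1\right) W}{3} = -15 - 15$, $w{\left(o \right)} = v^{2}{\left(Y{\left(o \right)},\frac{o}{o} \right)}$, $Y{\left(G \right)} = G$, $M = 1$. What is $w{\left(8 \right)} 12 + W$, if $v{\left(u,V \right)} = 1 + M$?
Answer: $138$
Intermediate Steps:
$v{\left(u,V \right)} = 2$ ($v{\left(u,V \right)} = 1 + 1 = 2$)
$w{\left(o \right)} = 4$ ($w{\left(o \right)} = 2^{2} = 4$)
$W = 90$ ($W = - 3 \left(-15 - 15\right) = \left(-3\right) \left(-30\right) = 90$)
$w{\left(8 \right)} 12 + W = 4 \cdot 12 + 90 = 48 + 90 = 138$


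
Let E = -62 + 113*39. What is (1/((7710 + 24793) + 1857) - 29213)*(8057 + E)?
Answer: -6224307568479/17180 ≈ -3.6230e+8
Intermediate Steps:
E = 4345 (E = -62 + 4407 = 4345)
(1/((7710 + 24793) + 1857) - 29213)*(8057 + E) = (1/((7710 + 24793) + 1857) - 29213)*(8057 + 4345) = (1/(32503 + 1857) - 29213)*12402 = (1/34360 - 29213)*12402 = -1003758679/34360*12402 = -6224307568479/17180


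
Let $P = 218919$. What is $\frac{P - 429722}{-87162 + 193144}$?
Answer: $- \frac{210803}{105982} \approx -1.989$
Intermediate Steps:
$\frac{P - 429722}{-87162 + 193144} = \frac{218919 - 429722}{-87162 + 193144} = - \frac{210803}{105982}$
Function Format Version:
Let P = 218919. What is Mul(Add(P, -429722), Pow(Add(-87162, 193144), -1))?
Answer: Rational(-210803, 105982) ≈ -1.9890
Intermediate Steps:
Mul(Add(P, -429722), Pow(Add(-87162, 193144), -1)) = Mul(Add(218919, -429722), Pow(Add(-87162, 193144), -1)) = Mul(-210803, Pow(105982, -1)) = Mul(-210803, Rational(1, 105982)) = Rational(-210803, 105982)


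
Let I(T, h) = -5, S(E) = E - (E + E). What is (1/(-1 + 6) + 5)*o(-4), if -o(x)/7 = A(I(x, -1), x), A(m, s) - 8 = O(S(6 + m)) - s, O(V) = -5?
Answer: -1274/5 ≈ -254.80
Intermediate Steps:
S(E) = -E (S(E) = E - 2*E = -E)
A(m, s) = 3 - s (A(m, s) = 8 + (-5 - s) = 3 - s)
o(x) = -21 + 7*x (o(x) = -7*(3 - x) = -21 + 7*x)
(1/(-1 + 6) + 5)*o(-4) = (1/(-1 + 6) + 5)*(-21 + 7*(-4)) = (1/5 + 5)*(-21 - 28) = (1/5 + 5)*(-49) = (26/5)*(-49) = -1274/5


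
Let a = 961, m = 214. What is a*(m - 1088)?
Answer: -839914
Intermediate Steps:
a*(m - 1088) = 961*(214 - 1088) = 961*(-874) = -839914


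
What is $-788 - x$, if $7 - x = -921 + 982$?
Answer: $-734$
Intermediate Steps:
$x = -54$ ($x = 7 - \left(-921 + 982\right) = 7 - 61 = -54$)
$-788 - x = -788 - -54 = -788 + 54 = -734$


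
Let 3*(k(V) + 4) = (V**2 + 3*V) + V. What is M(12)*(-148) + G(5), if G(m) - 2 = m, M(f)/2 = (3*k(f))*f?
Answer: -639353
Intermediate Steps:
k(V) = -4 + V**2/3 + 4*V/3 (k(V) = -4 + ((V**2 + 3*V) + V)/3 = -4 + (V**2 + 4*V)/3 = -4 + (V**2/3 + 4*V/3) = -4 + V**2/3 + 4*V/3)
M(f) = 2*f*(-12 + f**2 + 4*f) (M(f) = 2*((3*(-4 + f**2/3 + 4*f/3))*f) = 2*((-12 + f**2 + 4*f)*f) = 2*(f*(-12 + f**2 + 4*f)) = 2*f*(-12 + f**2 + 4*f))
G(m) = 2 + m
M(12)*(-148) + G(5) = (2*12*(-12 + 12**2 + 4*12))*(-148) + (2 + 5) = (2*12*(-12 + 144 + 48))*(-148) + 7 = (2*12*180)*(-148) + 7 = 4320*(-148) + 7 = -639360 + 7 = -639353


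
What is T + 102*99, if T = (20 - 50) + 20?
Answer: 10088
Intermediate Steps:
T = -10 (T = -30 + 20 = -10)
T + 102*99 = -10 + 102*99 = -10 + 10098 = 10088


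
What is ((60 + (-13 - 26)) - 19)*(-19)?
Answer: -38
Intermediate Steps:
((60 + (-13 - 26)) - 19)*(-19) = ((60 - 39) - 19)*(-19) = (21 - 19)*(-19) = 2*(-19) = -38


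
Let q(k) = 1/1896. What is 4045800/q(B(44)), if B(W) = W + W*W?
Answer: 7670836800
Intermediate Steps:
B(W) = W + W²
q(k) = 1/1896
4045800/q(B(44)) = 4045800/(1/1896) = 4045800*1896 = 7670836800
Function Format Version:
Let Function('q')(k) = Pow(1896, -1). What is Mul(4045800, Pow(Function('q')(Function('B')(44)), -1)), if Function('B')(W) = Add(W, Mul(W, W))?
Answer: 7670836800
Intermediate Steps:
Function('B')(W) = Add(W, Pow(W, 2))
Function('q')(k) = Rational(1, 1896)
Mul(4045800, Pow(Function('q')(Function('B')(44)), -1)) = Mul(4045800, Pow(Rational(1, 1896), -1)) = Mul(4045800, 1896) = 7670836800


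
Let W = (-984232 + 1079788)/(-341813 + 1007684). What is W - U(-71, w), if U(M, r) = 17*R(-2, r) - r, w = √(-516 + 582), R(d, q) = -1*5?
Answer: 18898197/221957 + √66 ≈ 93.268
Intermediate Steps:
R(d, q) = -5
w = √66 ≈ 8.1240
W = 31852/221957 (W = 95556/665871 = 95556*(1/665871) = 31852/221957 ≈ 0.14351)
U(M, r) = -85 - r (U(M, r) = 17*(-5) - r = -85 - r)
W - U(-71, w) = 31852/221957 - (-85 - √66) = 31852/221957 + (85 + √66) = 18898197/221957 + √66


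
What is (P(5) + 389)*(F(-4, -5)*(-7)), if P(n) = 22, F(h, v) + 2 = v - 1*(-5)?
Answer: 5754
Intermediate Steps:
F(h, v) = 3 + v (F(h, v) = -2 + (v - 1*(-5)) = -2 + (v + 5) = -2 + (5 + v) = 3 + v)
(P(5) + 389)*(F(-4, -5)*(-7)) = (22 + 389)*((3 - 5)*(-7)) = 411*(-2*(-7)) = 411*14 = 5754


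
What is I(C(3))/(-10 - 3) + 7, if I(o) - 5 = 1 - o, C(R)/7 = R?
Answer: 106/13 ≈ 8.1538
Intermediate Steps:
C(R) = 7*R
I(o) = 6 - o (I(o) = 5 + (1 - o) = 6 - o)
I(C(3))/(-10 - 3) + 7 = (6 - 7*3)/(-10 - 3) + 7 = (6 - 1*21)/(-13) + 7 = -(6 - 21)/13 + 7 = -1/13*(-15) + 7 = 15/13 + 7 = 106/13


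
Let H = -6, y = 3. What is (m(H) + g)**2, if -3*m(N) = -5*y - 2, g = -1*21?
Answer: 2116/9 ≈ 235.11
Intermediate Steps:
g = -21
m(N) = 17/3 (m(N) = -(-5*3 - 2)/3 = -(-15 - 2)/3 = -1/3*(-17) = 17/3)
(m(H) + g)**2 = (17/3 - 21)**2 = (-46/3)**2 = 2116/9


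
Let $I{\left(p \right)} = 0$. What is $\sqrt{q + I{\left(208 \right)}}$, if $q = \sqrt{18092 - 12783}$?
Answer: $\sqrt[4]{5309} \approx 8.536$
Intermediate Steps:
$q = \sqrt{5309} \approx 72.863$
$\sqrt{q + I{\left(208 \right)}} = \sqrt{\sqrt{5309} + 0} = \sqrt{\sqrt{5309}} = \sqrt[4]{5309}$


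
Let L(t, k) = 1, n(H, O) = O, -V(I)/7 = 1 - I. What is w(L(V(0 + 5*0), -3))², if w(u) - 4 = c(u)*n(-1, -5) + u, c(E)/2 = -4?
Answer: 2025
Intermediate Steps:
V(I) = -7 + 7*I (V(I) = -7*(1 - I) = -7 + 7*I)
c(E) = -8 (c(E) = 2*(-4) = -8)
w(u) = 44 + u (w(u) = 4 + (-8*(-5) + u) = 4 + (40 + u) = 44 + u)
w(L(V(0 + 5*0), -3))² = (44 + 1)² = 45² = 2025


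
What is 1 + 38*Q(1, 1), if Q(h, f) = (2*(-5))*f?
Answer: -379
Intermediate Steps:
Q(h, f) = -10*f
1 + 38*Q(1, 1) = 1 + 38*(-10*1) = 1 + 38*(-10) = 1 - 380 = -379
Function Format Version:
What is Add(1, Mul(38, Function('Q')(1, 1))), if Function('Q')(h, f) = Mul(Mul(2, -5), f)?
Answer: -379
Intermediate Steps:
Function('Q')(h, f) = Mul(-10, f)
Add(1, Mul(38, Function('Q')(1, 1))) = Add(1, Mul(38, Mul(-10, 1))) = Add(1, Mul(38, -10)) = Add(1, -380) = -379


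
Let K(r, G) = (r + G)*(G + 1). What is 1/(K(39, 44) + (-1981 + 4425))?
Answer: 1/6179 ≈ 0.00016184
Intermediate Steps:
K(r, G) = (1 + G)*(G + r) (K(r, G) = (G + r)*(1 + G) = (1 + G)*(G + r))
1/(K(39, 44) + (-1981 + 4425)) = 1/((44 + 39 + 44² + 44*39) + (-1981 + 4425)) = 1/((44 + 39 + 1936 + 1716) + 2444) = 1/(3735 + 2444) = 1/6179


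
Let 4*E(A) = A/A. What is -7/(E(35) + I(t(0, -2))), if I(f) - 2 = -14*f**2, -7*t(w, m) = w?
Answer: -28/9 ≈ -3.1111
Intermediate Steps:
t(w, m) = -w/7
E(A) = 1/4 (E(A) = (A/A)/4 = (1/4)*1 = 1/4)
I(f) = 2 - 14*f**2
-7/(E(35) + I(t(0, -2))) = -7/(1/4 + (2 - 14*(-1/7*0)**2)) = -7/(1/4 + (2 - 14*0**2)) = -7/(1/4 + (2 - 14*0)) = -7/(1/4 + (2 + 0)) = -7/(1/4 + 2) = -7/9/4 = -7*4/9 = -28/9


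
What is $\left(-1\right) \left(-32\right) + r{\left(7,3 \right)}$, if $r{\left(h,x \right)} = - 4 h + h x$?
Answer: $25$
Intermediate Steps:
$\left(-1\right) \left(-32\right) + r{\left(7,3 \right)} = \left(-1\right) \left(-32\right) + 7 \left(-4 + 3\right) = 32 + 7 \left(-1\right) = 32 - 7 = 25$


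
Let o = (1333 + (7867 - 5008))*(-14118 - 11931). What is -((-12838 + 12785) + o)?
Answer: 109197461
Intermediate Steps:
o = -109197408 (o = (1333 + 2859)*(-26049) = 4192*(-26049) = -109197408)
-((-12838 + 12785) + o) = -((-12838 + 12785) - 109197408) = -(-53 - 109197408) = -1*(-109197461) = 109197461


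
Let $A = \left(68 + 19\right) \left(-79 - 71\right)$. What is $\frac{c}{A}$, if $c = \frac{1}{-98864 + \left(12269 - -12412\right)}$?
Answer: $\frac{1}{968088150} \approx 1.033 \cdot 10^{-9}$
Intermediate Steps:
$c = - \frac{1}{74183}$ ($c = \frac{1}{-98864 + \left(12269 + 12412\right)} = \frac{1}{-98864 + 24681} = \frac{1}{-74183} = - \frac{1}{74183} \approx -1.348 \cdot 10^{-5}$)
$A = -13050$ ($A = 87 \left(-79 - 71\right) = 87 \left(-150\right) = -13050$)
$\frac{c}{A} = - \frac{1}{74183 \left(-13050\right)} = \left(- \frac{1}{74183}\right) \left(- \frac{1}{13050}\right) = \frac{1}{968088150}$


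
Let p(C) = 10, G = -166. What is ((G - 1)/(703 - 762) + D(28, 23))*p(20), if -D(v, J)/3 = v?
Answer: -47890/59 ≈ -811.70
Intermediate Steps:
D(v, J) = -3*v
((G - 1)/(703 - 762) + D(28, 23))*p(20) = ((-166 - 1)/(703 - 762) - 3*28)*10 = (-167/(-59) - 84)*10 = (-167*(-1/59) - 84)*10 = (167/59 - 84)*10 = -4789/59*10 = -47890/59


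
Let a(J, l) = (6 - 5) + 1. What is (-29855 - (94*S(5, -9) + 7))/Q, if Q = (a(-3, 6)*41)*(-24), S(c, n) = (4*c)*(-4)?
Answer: 11171/984 ≈ 11.353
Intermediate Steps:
a(J, l) = 2 (a(J, l) = 1 + 1 = 2)
S(c, n) = -16*c
Q = -1968 (Q = (2*41)*(-24) = 82*(-24) = -1968)
(-29855 - (94*S(5, -9) + 7))/Q = (-29855 - (94*(-16*5) + 7))/(-1968) = (-29855 - (94*(-80) + 7))*(-1/1968) = (-29855 - (-7520 + 7))*(-1/1968) = (-29855 - 1*(-7513))*(-1/1968) = (-29855 + 7513)*(-1/1968) = -22342*(-1/1968) = 11171/984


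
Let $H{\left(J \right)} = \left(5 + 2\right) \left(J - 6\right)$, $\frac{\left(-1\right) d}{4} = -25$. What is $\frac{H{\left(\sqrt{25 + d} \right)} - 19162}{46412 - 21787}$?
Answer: $- \frac{19204}{24625} + \frac{7 \sqrt{5}}{4925} \approx -0.77668$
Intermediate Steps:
$d = 100$ ($d = \left(-4\right) \left(-25\right) = 100$)
$H{\left(J \right)} = -42 + 7 J$ ($H{\left(J \right)} = 7 \left(J - 6\right) = 7 \left(-6 + J\right) = -42 + 7 J$)
$\frac{H{\left(\sqrt{25 + d} \right)} - 19162}{46412 - 21787} = \frac{\left(-42 + 7 \sqrt{25 + 100}\right) - 19162}{46412 - 21787} = \frac{\left(-42 + 7 \sqrt{125}\right) - 19162}{24625} = \left(\left(-42 + 7 \cdot 5 \sqrt{5}\right) - 19162\right) \frac{1}{24625} = \left(\left(-42 + 35 \sqrt{5}\right) - 19162\right) \frac{1}{24625} = \left(-19204 + 35 \sqrt{5}\right) \frac{1}{24625} = - \frac{19204}{24625} + \frac{7 \sqrt{5}}{4925}$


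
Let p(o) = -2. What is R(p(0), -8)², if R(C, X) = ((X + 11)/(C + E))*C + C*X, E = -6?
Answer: 4489/16 ≈ 280.56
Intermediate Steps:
R(C, X) = C*X + C*(11 + X)/(-6 + C) (R(C, X) = ((X + 11)/(C - 6))*C + C*X = ((11 + X)/(-6 + C))*C + C*X = C*(11 + X)/(-6 + C) + C*X = C*X + C*(11 + X)/(-6 + C))
R(p(0), -8)² = (-2*(11 - 5*(-8) - 2*(-8))/(-6 - 2))² = (-2*(11 + 40 + 16)/(-8))² = (-2*(-⅛)*67)² = (67/4)² = 4489/16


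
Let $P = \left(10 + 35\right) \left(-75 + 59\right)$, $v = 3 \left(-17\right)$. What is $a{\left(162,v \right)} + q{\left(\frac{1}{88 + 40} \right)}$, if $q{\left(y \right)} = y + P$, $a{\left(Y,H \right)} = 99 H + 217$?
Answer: $- \frac{710655}{128} \approx -5552.0$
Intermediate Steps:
$v = -51$
$a{\left(Y,H \right)} = 217 + 99 H$
$P = -720$ ($P = 45 \left(-16\right) = -720$)
$q{\left(y \right)} = -720 + y$ ($q{\left(y \right)} = y - 720 = -720 + y$)
$a{\left(162,v \right)} + q{\left(\frac{1}{88 + 40} \right)} = \left(217 + 99 \left(-51\right)\right) - \left(720 - \frac{1}{88 + 40}\right) = \left(217 - 5049\right) - \left(720 - \frac{1}{128}\right) = -4832 + \left(-720 + \frac{1}{128}\right) = -4832 - \frac{92159}{128} = - \frac{710655}{128}$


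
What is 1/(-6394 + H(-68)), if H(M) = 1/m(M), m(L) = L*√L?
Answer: -2010478208/12854997661953 - 136*I*√17/12854997661953 ≈ -0.0001564 - 4.3621e-11*I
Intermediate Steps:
m(L) = L^(3/2)
H(M) = M^(-3/2) (H(M) = 1/(M^(3/2)) = M^(-3/2))
1/(-6394 + H(-68)) = 1/(-6394 + (-68)^(-3/2)) = 1/(-6394 + I*√17/2312)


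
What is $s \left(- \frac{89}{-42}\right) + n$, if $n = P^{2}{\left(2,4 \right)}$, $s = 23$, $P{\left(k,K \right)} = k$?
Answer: $\frac{2215}{42} \approx 52.738$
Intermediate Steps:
$n = 4$ ($n = 2^{2} = 4$)
$s \left(- \frac{89}{-42}\right) + n = 23 \left(- \frac{89}{-42}\right) + 4 = 23 \left(\left(-89\right) \left(- \frac{1}{42}\right)\right) + 4 = 23 \cdot \frac{89}{42} + 4 = \frac{2047}{42} + 4 = \frac{2215}{42}$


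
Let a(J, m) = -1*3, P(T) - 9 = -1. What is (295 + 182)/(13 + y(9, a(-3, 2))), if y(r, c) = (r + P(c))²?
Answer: 477/302 ≈ 1.5795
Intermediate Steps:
P(T) = 8 (P(T) = 9 - 1 = 8)
a(J, m) = -3
y(r, c) = (8 + r)² (y(r, c) = (r + 8)² = (8 + r)²)
(295 + 182)/(13 + y(9, a(-3, 2))) = (295 + 182)/(13 + (8 + 9)²) = 477/(13 + 17²) = 477/(13 + 289) = 477/302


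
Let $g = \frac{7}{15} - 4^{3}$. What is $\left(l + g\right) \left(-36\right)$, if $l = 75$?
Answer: $- \frac{2064}{5} \approx -412.8$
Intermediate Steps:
$g = - \frac{953}{15}$ ($g = 7 \cdot \frac{1}{15} - 64 = \frac{7}{15} - 64 = - \frac{953}{15} \approx -63.533$)
$\left(l + g\right) \left(-36\right) = \left(75 - \frac{953}{15}\right) \left(-36\right) = \frac{172}{15} \left(-36\right) = - \frac{2064}{5}$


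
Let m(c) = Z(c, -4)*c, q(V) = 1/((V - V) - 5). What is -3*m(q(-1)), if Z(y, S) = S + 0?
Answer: -12/5 ≈ -2.4000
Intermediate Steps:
Z(y, S) = S
q(V) = -1/5 (q(V) = 1/(0 - 5) = 1/(-5) = -1/5)
m(c) = -4*c
-3*m(q(-1)) = -(-12)*(-1)/5 = -3*4/5 = -12/5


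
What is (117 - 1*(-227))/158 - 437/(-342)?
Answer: 4913/1422 ≈ 3.4550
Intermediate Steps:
(117 - 1*(-227))/158 - 437/(-342) = (117 + 227)*(1/158) - 437*(-1/342) = 344*(1/158) + 23/18 = 172/79 + 23/18 = 4913/1422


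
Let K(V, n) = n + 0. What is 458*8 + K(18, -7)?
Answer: 3657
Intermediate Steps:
K(V, n) = n
458*8 + K(18, -7) = 458*8 - 7 = 3664 - 7 = 3657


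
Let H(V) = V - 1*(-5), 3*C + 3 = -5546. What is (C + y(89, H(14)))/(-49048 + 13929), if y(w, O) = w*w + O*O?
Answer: -19297/105357 ≈ -0.18316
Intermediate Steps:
C = -5549/3 (C = -1 + (⅓)*(-5546) = -1 - 5546/3 = -5549/3 ≈ -1849.7)
H(V) = 5 + V (H(V) = V + 5 = 5 + V)
y(w, O) = O² + w² (y(w, O) = w² + O² = O² + w²)
(C + y(89, H(14)))/(-49048 + 13929) = (-5549/3 + ((5 + 14)² + 89²))/(-49048 + 13929) = (-5549/3 + (19² + 7921))/(-35119) = (-5549/3 + (361 + 7921))*(-1/35119) = (-5549/3 + 8282)*(-1/35119) = (19297/3)*(-1/35119) = -19297/105357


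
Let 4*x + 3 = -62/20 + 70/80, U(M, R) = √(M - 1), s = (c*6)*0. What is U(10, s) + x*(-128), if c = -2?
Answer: 851/5 ≈ 170.20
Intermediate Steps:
s = 0 (s = -2*6*0 = -12*0 = 0)
U(M, R) = √(-1 + M)
x = -209/160 (x = -¾ + (-62/20 + 70/80)/4 = -¾ + (-62*1/20 + 70*(1/80))/4 = -¾ + (-31/10 + 7/8)/4 = -¾ + (¼)*(-89/40) = -¾ - 89/160 = -209/160 ≈ -1.3062)
U(10, s) + x*(-128) = √(-1 + 10) - 209/160*(-128) = √9 + 836/5 = 3 + 836/5 = 851/5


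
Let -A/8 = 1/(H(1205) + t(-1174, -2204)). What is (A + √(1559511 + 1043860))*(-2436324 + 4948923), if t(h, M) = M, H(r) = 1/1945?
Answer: 39096040440/4286779 + 2512599*√2603371 ≈ 4.0541e+9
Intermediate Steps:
H(r) = 1/1945
A = 15560/4286779 (A = -8/(1/1945 - 2204) = -8/(-4286779/1945) = -8*(-1945/4286779) = 15560/4286779 ≈ 0.0036298)
(A + √(1559511 + 1043860))*(-2436324 + 4948923) = (15560/4286779 + √(1559511 + 1043860))*(-2436324 + 4948923) = (15560/4286779 + √2603371)*2512599 = 39096040440/4286779 + 2512599*√2603371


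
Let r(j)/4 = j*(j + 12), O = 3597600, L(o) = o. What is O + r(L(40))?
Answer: 3605920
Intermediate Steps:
r(j) = 4*j*(12 + j) (r(j) = 4*(j*(j + 12)) = 4*(j*(12 + j)) = 4*j*(12 + j))
O + r(L(40)) = 3597600 + 4*40*(12 + 40) = 3597600 + 4*40*52 = 3597600 + 8320 = 3605920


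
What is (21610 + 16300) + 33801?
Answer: 71711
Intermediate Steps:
(21610 + 16300) + 33801 = 37910 + 33801 = 71711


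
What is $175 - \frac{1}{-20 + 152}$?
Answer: $\frac{23099}{132} \approx 174.99$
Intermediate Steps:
$175 - \frac{1}{-20 + 152} = 175 - \frac{1}{132} = \frac{23099}{132}$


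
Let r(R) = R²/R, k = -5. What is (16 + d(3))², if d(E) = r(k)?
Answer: 121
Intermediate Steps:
r(R) = R
d(E) = -5
(16 + d(3))² = (16 - 5)² = 11² = 121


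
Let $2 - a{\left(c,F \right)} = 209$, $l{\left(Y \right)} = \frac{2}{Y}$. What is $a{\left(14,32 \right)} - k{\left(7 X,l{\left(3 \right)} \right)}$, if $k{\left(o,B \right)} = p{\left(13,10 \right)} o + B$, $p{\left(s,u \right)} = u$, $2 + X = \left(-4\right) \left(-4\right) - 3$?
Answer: $- \frac{2933}{3} \approx -977.67$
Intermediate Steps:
$X = 11$ ($X = -2 - -13 = -2 + \left(16 - 3\right) = -2 + 13 = 11$)
$a{\left(c,F \right)} = -207$ ($a{\left(c,F \right)} = 2 - 209 = -207$)
$k{\left(o,B \right)} = B + 10 o$ ($k{\left(o,B \right)} = 10 o + B = B + 10 o$)
$a{\left(14,32 \right)} - k{\left(7 X,l{\left(3 \right)} \right)} = -207 - \left(\frac{2}{3} + 10 \cdot 7 \cdot 11\right) = -207 - \left(2 \cdot \frac{1}{3} + 10 \cdot 77\right) = -207 - \left(\frac{2}{3} + 770\right) = -207 - \frac{2312}{3} = - \frac{2933}{3}$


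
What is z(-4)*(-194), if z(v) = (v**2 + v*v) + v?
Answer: -5432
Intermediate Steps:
z(v) = v + 2*v**2 (z(v) = (v**2 + v**2) + v = 2*v**2 + v = v + 2*v**2)
z(-4)*(-194) = -4*(1 + 2*(-4))*(-194) = -4*(1 - 8)*(-194) = -4*(-7)*(-194) = 28*(-194) = -5432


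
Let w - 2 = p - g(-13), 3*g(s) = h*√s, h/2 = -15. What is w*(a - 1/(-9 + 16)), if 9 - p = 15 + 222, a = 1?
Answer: -1356/7 + 60*I*√13/7 ≈ -193.71 + 30.905*I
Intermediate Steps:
h = -30 (h = 2*(-15) = -30)
g(s) = -10*√s (g(s) = (-30*√s)/3 = -10*√s)
p = -228 (p = 9 - (15 + 222) = 9 - 1*237 = 9 - 237 = -228)
w = -226 + 10*I*√13 (w = 2 + (-228 - (-10)*√(-13)) = 2 + (-228 - (-10)*I*√13) = 2 + (-228 + 10*I*√13) = -226 + 10*I*√13 ≈ -226.0 + 36.056*I)
w*(a - 1/(-9 + 16)) = (-226 + 10*I*√13)*(1 - 1/(-9 + 16)) = (-226 + 10*I*√13)*(1 - 1/7) = (-226 + 10*I*√13)*(1 + (⅐)*(-1)) = (-226 + 10*I*√13)*(1 - ⅐) = (-226 + 10*I*√13)*(6/7) = -1356/7 + 60*I*√13/7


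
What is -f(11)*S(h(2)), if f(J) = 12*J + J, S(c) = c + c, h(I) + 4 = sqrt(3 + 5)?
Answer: 1144 - 572*sqrt(2) ≈ 335.07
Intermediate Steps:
h(I) = -4 + 2*sqrt(2) (h(I) = -4 + sqrt(3 + 5) = -4 + sqrt(8) = -4 + 2*sqrt(2))
S(c) = 2*c
f(J) = 13*J
-f(11)*S(h(2)) = -13*11*2*(-4 + 2*sqrt(2)) = -143*(-8 + 4*sqrt(2)) = -(-1144 + 572*sqrt(2)) = 1144 - 572*sqrt(2)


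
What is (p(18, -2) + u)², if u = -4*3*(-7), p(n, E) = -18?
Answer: 4356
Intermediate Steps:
u = 84 (u = -12*(-7) = 84)
(p(18, -2) + u)² = (-18 + 84)² = 66² = 4356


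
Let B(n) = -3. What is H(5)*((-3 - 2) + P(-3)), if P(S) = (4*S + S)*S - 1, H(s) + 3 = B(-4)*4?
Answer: -585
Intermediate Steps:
H(s) = -15 (H(s) = -3 - 3*4 = -3 - 12 = -15)
P(S) = -1 + 5*S² (P(S) = (5*S)*S - 1 = 5*S² - 1 = -1 + 5*S²)
H(5)*((-3 - 2) + P(-3)) = -15*((-3 - 2) + (-1 + 5*(-3)²)) = -15*(-5 + (-1 + 5*9)) = -15*(-5 + (-1 + 45)) = -15*(-5 + 44) = -15*39 = -585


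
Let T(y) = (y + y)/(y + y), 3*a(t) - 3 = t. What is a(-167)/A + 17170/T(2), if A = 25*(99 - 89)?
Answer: 6438668/375 ≈ 17170.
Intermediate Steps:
A = 250 (A = 25*10 = 250)
a(t) = 1 + t/3
T(y) = 1 (T(y) = (2*y)/((2*y)) = (2*y)*(1/(2*y)) = 1)
a(-167)/A + 17170/T(2) = (1 + (⅓)*(-167))/250 + 17170/1 = (1 - 167/3)*(1/250) + 17170*1 = -164/3*1/250 + 17170 = -82/375 + 17170 = 6438668/375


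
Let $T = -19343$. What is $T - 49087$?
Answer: $-68430$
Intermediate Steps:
$T - 49087 = -19343 - 49087 = -68430$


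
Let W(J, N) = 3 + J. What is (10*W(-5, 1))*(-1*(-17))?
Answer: -340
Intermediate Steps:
(10*W(-5, 1))*(-1*(-17)) = (10*(3 - 5))*(-1*(-17)) = (10*(-2))*17 = -20*17 = -340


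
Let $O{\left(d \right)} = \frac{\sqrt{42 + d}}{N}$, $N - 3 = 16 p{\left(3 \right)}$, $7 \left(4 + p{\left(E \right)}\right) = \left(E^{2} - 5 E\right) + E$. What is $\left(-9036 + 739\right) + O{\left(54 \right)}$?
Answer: $-8297 - \frac{28 \sqrt{6}}{475} \approx -8297.1$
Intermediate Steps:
$p{\left(E \right)} = -4 - \frac{4 E}{7} + \frac{E^{2}}{7}$ ($p{\left(E \right)} = -4 + \frac{\left(E^{2} - 5 E\right) + E}{7} = -4 + \frac{E^{2} - 4 E}{7} = -4 + \left(- \frac{4 E}{7} + \frac{E^{2}}{7}\right) = -4 - \frac{4 E}{7} + \frac{E^{2}}{7}$)
$N = - \frac{475}{7}$ ($N = 3 + 16 \left(-4 - \frac{12}{7} + \frac{3^{2}}{7}\right) = 3 + 16 \left(-4 - \frac{12}{7} + \frac{1}{7} \cdot 9\right) = 3 + 16 \left(-4 - \frac{12}{7} + \frac{9}{7}\right) = 3 + 16 \left(- \frac{31}{7}\right) = 3 - \frac{496}{7} = - \frac{475}{7} \approx -67.857$)
$O{\left(d \right)} = - \frac{7 \sqrt{42 + d}}{475}$ ($O{\left(d \right)} = \frac{\sqrt{42 + d}}{- \frac{475}{7}} = \sqrt{42 + d} \left(- \frac{7}{475}\right) = - \frac{7 \sqrt{42 + d}}{475}$)
$\left(-9036 + 739\right) + O{\left(54 \right)} = \left(-9036 + 739\right) - \frac{7 \sqrt{42 + 54}}{475} = -8297 - \frac{7 \sqrt{96}}{475} = -8297 - \frac{7 \cdot 4 \sqrt{6}}{475} = -8297 - \frac{28 \sqrt{6}}{475}$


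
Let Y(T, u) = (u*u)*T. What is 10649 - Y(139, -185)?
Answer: -4746626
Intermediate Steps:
Y(T, u) = T*u² (Y(T, u) = u²*T = T*u²)
10649 - Y(139, -185) = 10649 - 139*(-185)² = 10649 - 139*34225 = 10649 - 1*4757275 = 10649 - 4757275 = -4746626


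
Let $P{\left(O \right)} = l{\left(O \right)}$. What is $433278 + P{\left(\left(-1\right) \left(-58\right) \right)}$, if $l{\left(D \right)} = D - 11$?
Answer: $433325$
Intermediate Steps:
$l{\left(D \right)} = -11 + D$ ($l{\left(D \right)} = D - 11 = -11 + D$)
$P{\left(O \right)} = -11 + O$
$433278 + P{\left(\left(-1\right) \left(-58\right) \right)} = 433278 - -47 = 433278 + \left(-11 + 58\right) = 433278 + 47 = 433325$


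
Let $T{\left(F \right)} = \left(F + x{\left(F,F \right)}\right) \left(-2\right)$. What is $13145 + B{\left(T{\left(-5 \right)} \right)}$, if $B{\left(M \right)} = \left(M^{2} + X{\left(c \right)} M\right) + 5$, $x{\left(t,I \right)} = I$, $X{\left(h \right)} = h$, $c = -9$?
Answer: $13370$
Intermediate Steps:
$T{\left(F \right)} = - 4 F$ ($T{\left(F \right)} = \left(F + F\right) \left(-2\right) = 2 F \left(-2\right) = - 4 F$)
$B{\left(M \right)} = 5 + M^{2} - 9 M$ ($B{\left(M \right)} = \left(M^{2} - 9 M\right) + 5 = 5 + M^{2} - 9 M$)
$13145 + B{\left(T{\left(-5 \right)} \right)} = 13145 + \left(5 + \left(\left(-4\right) \left(-5\right)\right)^{2} - 9 \left(\left(-4\right) \left(-5\right)\right)\right) = 13145 + \left(5 + 20^{2} - 180\right) = 13145 + \left(5 + 400 - 180\right) = 13145 + 225 = 13370$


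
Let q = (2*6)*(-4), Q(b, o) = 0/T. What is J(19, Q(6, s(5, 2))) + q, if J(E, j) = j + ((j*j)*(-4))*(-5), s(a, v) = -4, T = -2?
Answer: -48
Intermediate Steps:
Q(b, o) = 0 (Q(b, o) = 0/(-2) = 0*(-½) = 0)
J(E, j) = j + 20*j² (J(E, j) = j + (j²*(-4))*(-5) = j - 4*j²*(-5) = j + 20*j²)
q = -48 (q = 12*(-4) = -48)
J(19, Q(6, s(5, 2))) + q = 0*(1 + 20*0) - 48 = 0*(1 + 0) - 48 = 0*1 - 48 = 0 - 48 = -48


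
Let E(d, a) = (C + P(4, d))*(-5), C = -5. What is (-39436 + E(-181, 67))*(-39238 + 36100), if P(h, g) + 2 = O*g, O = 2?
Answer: 117960558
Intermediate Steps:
P(h, g) = -2 + 2*g
E(d, a) = 35 - 10*d (E(d, a) = (-5 + (-2 + 2*d))*(-5) = (-7 + 2*d)*(-5) = 35 - 10*d)
(-39436 + E(-181, 67))*(-39238 + 36100) = (-39436 + (35 - 10*(-181)))*(-39238 + 36100) = (-39436 + (35 + 1810))*(-3138) = (-39436 + 1845)*(-3138) = -37591*(-3138) = 117960558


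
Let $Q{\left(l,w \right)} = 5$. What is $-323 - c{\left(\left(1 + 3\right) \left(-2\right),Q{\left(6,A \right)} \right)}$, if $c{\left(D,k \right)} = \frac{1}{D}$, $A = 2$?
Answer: $- \frac{2583}{8} \approx -322.88$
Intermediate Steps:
$-323 - c{\left(\left(1 + 3\right) \left(-2\right),Q{\left(6,A \right)} \right)} = -323 - \frac{1}{\left(1 + 3\right) \left(-2\right)} = -323 - \frac{1}{4 \left(-2\right)} = -323 - \frac{1}{-8} = -323 - - \frac{1}{8} = -323 + \frac{1}{8} = - \frac{2583}{8}$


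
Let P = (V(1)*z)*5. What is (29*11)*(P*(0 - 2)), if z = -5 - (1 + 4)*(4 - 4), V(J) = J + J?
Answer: 31900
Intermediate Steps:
V(J) = 2*J
z = -5 (z = -5 - 5*0 = -5 - 1*0 = -5 + 0 = -5)
P = -50 (P = ((2*1)*(-5))*5 = (2*(-5))*5 = -10*5 = -50)
(29*11)*(P*(0 - 2)) = (29*11)*(-50*(0 - 2)) = 319*(-50*(-2)) = 319*100 = 31900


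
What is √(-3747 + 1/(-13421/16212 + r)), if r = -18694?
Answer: 3*I*√38243472598780632215/303080549 ≈ 61.213*I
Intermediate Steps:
√(-3747 + 1/(-13421/16212 + r)) = √(-3747 + 1/(-13421/16212 - 18694)) = √(-3747 + 1/(-303080549/16212)) = √(-3747 - 16212/303080549) = √(-1135642833315/303080549) = 3*I*√38243472598780632215/303080549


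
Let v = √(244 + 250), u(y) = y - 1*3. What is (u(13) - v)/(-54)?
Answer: -5/27 + √494/54 ≈ 0.22641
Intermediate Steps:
u(y) = -3 + y (u(y) = y - 3 = -3 + y)
v = √494 ≈ 22.226
(u(13) - v)/(-54) = ((-3 + 13) - √494)/(-54) = (10 - √494)*(-1/54) = -5/27 + √494/54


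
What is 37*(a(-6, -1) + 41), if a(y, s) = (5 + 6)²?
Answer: 5994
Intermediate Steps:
a(y, s) = 121 (a(y, s) = 11² = 121)
37*(a(-6, -1) + 41) = 37*(121 + 41) = 37*162 = 5994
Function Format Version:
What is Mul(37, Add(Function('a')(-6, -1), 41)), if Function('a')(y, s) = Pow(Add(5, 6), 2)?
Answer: 5994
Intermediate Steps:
Function('a')(y, s) = 121 (Function('a')(y, s) = Pow(11, 2) = 121)
Mul(37, Add(Function('a')(-6, -1), 41)) = Mul(37, Add(121, 41)) = Mul(37, 162) = 5994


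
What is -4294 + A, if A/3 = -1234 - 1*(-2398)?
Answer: -802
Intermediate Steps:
A = 3492 (A = 3*(-1234 - 1*(-2398)) = 3*(-1234 + 2398) = 3*1164 = 3492)
-4294 + A = -4294 + 3492 = -802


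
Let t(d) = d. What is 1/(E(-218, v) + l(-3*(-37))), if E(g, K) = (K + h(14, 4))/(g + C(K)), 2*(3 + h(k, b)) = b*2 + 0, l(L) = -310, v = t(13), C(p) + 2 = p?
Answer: -207/64184 ≈ -0.0032251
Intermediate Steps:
C(p) = -2 + p
v = 13
h(k, b) = -3 + b (h(k, b) = -3 + (b*2 + 0)/2 = -3 + (2*b + 0)/2 = -3 + (2*b)/2 = -3 + b)
E(g, K) = (1 + K)/(-2 + K + g) (E(g, K) = (K + (-3 + 4))/(g + (-2 + K)) = (K + 1)/(-2 + K + g) = (1 + K)/(-2 + K + g))
1/(E(-218, v) + l(-3*(-37))) = 1/((1 + 13)/(-2 + 13 - 218) - 310) = 1/(14/(-207) - 310) = 1/(-1/207*14 - 310) = 1/(-14/207 - 310) = 1/(-64184/207) = -207/64184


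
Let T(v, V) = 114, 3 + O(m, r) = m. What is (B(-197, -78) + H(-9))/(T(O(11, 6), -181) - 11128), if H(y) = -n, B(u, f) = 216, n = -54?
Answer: -135/5507 ≈ -0.024514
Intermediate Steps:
O(m, r) = -3 + m
H(y) = 54 (H(y) = -1*(-54) = 54)
(B(-197, -78) + H(-9))/(T(O(11, 6), -181) - 11128) = (216 + 54)/(114 - 11128) = 270/(-11014) = 270*(-1/11014) = -135/5507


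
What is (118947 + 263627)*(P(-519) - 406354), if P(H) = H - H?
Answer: -155460475196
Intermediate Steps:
P(H) = 0
(118947 + 263627)*(P(-519) - 406354) = (118947 + 263627)*(0 - 406354) = 382574*(-406354) = -155460475196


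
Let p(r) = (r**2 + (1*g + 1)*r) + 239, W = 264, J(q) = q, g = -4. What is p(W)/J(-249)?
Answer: -69143/249 ≈ -277.68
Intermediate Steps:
p(r) = 239 + r**2 - 3*r (p(r) = (r**2 + (1*(-4) + 1)*r) + 239 = (r**2 + (-4 + 1)*r) + 239 = (r**2 - 3*r) + 239 = 239 + r**2 - 3*r)
p(W)/J(-249) = (239 + 264**2 - 3*264)/(-249) = (239 + 69696 - 792)*(-1/249) = 69143*(-1/249) = -69143/249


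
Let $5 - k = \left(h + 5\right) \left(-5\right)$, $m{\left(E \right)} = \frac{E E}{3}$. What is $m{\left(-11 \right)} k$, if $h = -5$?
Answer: $\frac{605}{3} \approx 201.67$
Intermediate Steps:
$m{\left(E \right)} = \frac{E^{2}}{3}$ ($m{\left(E \right)} = E^{2} \cdot \frac{1}{3} = \frac{E^{2}}{3}$)
$k = 5$ ($k = 5 - \left(-5 + 5\right) \left(-5\right) = 5 - 0 \left(-5\right) = 5 - 0 = 5 + 0 = 5$)
$m{\left(-11 \right)} k = \frac{\left(-11\right)^{2}}{3} \cdot 5 = \frac{1}{3} \cdot 121 \cdot 5 = \frac{121}{3} \cdot 5 = \frac{605}{3}$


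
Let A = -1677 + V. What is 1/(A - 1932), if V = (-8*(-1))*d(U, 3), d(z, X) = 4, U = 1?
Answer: -1/3577 ≈ -0.00027956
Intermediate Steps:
V = 32 (V = -8*(-1)*4 = 8*4 = 32)
A = -1645 (A = -1677 + 32 = -1645)
1/(A - 1932) = 1/(-1645 - 1932) = 1/(-3577) = -1/3577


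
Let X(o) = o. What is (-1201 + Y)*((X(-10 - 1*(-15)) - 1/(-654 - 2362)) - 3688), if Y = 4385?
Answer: -4420954946/377 ≈ -1.1727e+7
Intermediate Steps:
(-1201 + Y)*((X(-10 - 1*(-15)) - 1/(-654 - 2362)) - 3688) = (-1201 + 4385)*(((-10 - 1*(-15)) - 1/(-654 - 2362)) - 3688) = 3184*(((-10 + 15) - 1/(-3016)) - 3688) = 3184*((5 - 1*(-1/3016)) - 3688) = 3184*((5 + 1/3016) - 3688) = 3184*(15081/3016 - 3688) = 3184*(-11107927/3016) = -4420954946/377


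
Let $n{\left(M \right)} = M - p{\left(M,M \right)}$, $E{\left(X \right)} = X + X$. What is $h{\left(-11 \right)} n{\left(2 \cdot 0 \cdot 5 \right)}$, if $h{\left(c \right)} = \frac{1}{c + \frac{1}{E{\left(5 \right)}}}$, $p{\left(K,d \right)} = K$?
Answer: $0$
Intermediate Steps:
$E{\left(X \right)} = 2 X$
$n{\left(M \right)} = 0$ ($n{\left(M \right)} = M - M = 0$)
$h{\left(c \right)} = \frac{1}{\frac{1}{10} + c}$ ($h{\left(c \right)} = \frac{1}{c + \frac{1}{2 \cdot 5}} = \frac{1}{c + \frac{1}{10}} = \frac{1}{\frac{1}{10} + c}$)
$h{\left(-11 \right)} n{\left(2 \cdot 0 \cdot 5 \right)} = \frac{10}{1 + 10 \left(-11\right)} 0 = \frac{10}{1 - 110} \cdot 0 = \frac{10}{-109} \cdot 0 = 10 \left(- \frac{1}{109}\right) 0 = \left(- \frac{10}{109}\right) 0 = 0$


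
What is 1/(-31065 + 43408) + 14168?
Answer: 174875625/12343 ≈ 14168.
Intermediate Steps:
1/(-31065 + 43408) + 14168 = 1/12343 + 14168 = 174875625/12343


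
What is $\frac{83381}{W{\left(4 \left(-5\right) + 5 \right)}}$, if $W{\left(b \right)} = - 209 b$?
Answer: $\frac{83381}{3135} \approx 26.597$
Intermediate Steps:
$\frac{83381}{W{\left(4 \left(-5\right) + 5 \right)}} = \frac{83381}{\left(-209\right) \left(4 \left(-5\right) + 5\right)} = \frac{83381}{\left(-209\right) \left(-20 + 5\right)} = \frac{83381}{\left(-209\right) \left(-15\right)} = \frac{83381}{3135}$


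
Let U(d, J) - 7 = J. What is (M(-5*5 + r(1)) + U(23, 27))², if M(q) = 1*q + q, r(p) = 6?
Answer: 16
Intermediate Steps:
U(d, J) = 7 + J
M(q) = 2*q (M(q) = q + q = 2*q)
(M(-5*5 + r(1)) + U(23, 27))² = (2*(-5*5 + 6) + (7 + 27))² = (2*(-25 + 6) + 34)² = (2*(-19) + 34)² = (-38 + 34)² = (-4)² = 16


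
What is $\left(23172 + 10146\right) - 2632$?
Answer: $30686$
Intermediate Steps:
$\left(23172 + 10146\right) - 2632 = 33318 + \left(\left(-6047 + 4672\right) - 1257\right) = 33318 - 2632 = 30686$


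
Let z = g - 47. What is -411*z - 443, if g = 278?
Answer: -95384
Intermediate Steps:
z = 231 (z = 278 - 47 = 231)
-411*z - 443 = -411*231 - 443 = -94941 - 443 = -95384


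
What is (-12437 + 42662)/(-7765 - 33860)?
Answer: -403/555 ≈ -0.72613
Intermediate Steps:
(-12437 + 42662)/(-7765 - 33860) = 30225/(-41625) = 30225*(-1/41625) = -403/555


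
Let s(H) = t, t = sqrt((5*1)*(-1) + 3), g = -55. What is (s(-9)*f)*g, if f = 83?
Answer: -4565*I*sqrt(2) ≈ -6455.9*I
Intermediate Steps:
t = I*sqrt(2) (t = sqrt(5*(-1) + 3) = sqrt(-5 + 3) = sqrt(-2) = I*sqrt(2) ≈ 1.4142*I)
s(H) = I*sqrt(2)
(s(-9)*f)*g = ((I*sqrt(2))*83)*(-55) = (83*I*sqrt(2))*(-55) = -4565*I*sqrt(2)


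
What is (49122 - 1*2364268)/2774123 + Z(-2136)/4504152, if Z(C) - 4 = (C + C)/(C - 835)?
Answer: -7745214581186311/9280714474496454 ≈ -0.83455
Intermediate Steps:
Z(C) = 4 + 2*C/(-835 + C) (Z(C) = 4 + (C + C)/(C - 835) = 4 + (2*C)/(-835 + C) = 4 + 2*C/(-835 + C))
(49122 - 1*2364268)/2774123 + Z(-2136)/4504152 = (49122 - 1*2364268)/2774123 + (2*(-1670 + 3*(-2136))/(-835 - 2136))/4504152 = (49122 - 2364268)*(1/2774123) + (2*(-1670 - 6408)/(-2971))*(1/4504152) = -2315146*1/2774123 + (2*(-1/2971)*(-8078))*(1/4504152) = -2315146/2774123 + (16156/2971)*(1/4504152) = -2315146/2774123 + 4039/3345458898 = -7745214581186311/9280714474496454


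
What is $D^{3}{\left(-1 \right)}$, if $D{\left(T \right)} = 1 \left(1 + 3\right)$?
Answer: $64$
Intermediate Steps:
$D{\left(T \right)} = 4$ ($D{\left(T \right)} = 1 \cdot 4 = 4$)
$D^{3}{\left(-1 \right)} = 4^{3} = 64$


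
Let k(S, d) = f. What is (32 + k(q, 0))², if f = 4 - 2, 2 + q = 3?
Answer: 1156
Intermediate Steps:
q = 1 (q = -2 + 3 = 1)
f = 2
k(S, d) = 2
(32 + k(q, 0))² = (32 + 2)² = 34² = 1156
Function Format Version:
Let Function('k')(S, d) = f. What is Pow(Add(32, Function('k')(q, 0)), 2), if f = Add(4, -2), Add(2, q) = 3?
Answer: 1156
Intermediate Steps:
q = 1 (q = Add(-2, 3) = 1)
f = 2
Function('k')(S, d) = 2
Pow(Add(32, Function('k')(q, 0)), 2) = Pow(Add(32, 2), 2) = Pow(34, 2) = 1156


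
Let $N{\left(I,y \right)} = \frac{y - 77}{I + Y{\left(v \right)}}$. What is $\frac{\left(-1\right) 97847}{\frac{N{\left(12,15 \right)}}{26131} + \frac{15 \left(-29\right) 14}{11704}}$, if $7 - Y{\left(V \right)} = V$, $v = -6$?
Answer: $\frac{53437955101300}{284226457} \approx 1.8801 \cdot 10^{5}$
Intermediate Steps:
$Y{\left(V \right)} = 7 - V$
$N{\left(I,y \right)} = \frac{-77 + y}{13 + I}$ ($N{\left(I,y \right)} = \frac{y - 77}{I + \left(7 - -6\right)} = \frac{-77 + y}{I + \left(7 + 6\right)} = \frac{-77 + y}{I + 13} = \frac{-77 + y}{13 + I}$)
$\frac{\left(-1\right) 97847}{\frac{N{\left(12,15 \right)}}{26131} + \frac{15 \left(-29\right) 14}{11704}} = \frac{\left(-1\right) 97847}{\frac{\frac{1}{13 + 12} \left(-77 + 15\right)}{26131} + \frac{15 \left(-29\right) 14}{11704}} = - \frac{97847}{\frac{1}{25} \left(-62\right) \frac{1}{26131} + \left(-435\right) 14 \cdot \frac{1}{11704}} = - \frac{97847}{\frac{1}{25} \left(-62\right) \frac{1}{26131} - \frac{435}{836}} = - \frac{97847}{\left(- \frac{62}{25}\right) \frac{1}{26131} - \frac{435}{836}} = - \frac{97847}{- \frac{62}{653275} - \frac{435}{836}} = - \frac{97847}{- \frac{284226457}{546137900}} = \left(-97847\right) \left(- \frac{546137900}{284226457}\right) = \frac{53437955101300}{284226457}$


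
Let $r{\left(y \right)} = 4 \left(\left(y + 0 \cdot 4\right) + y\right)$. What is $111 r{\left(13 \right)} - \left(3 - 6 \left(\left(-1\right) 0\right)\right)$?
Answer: $11541$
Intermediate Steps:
$r{\left(y \right)} = 8 y$ ($r{\left(y \right)} = 4 \left(\left(y + 0\right) + y\right) = 4 \left(y + y\right) = 4 \cdot 2 y = 8 y$)
$111 r{\left(13 \right)} - \left(3 - 6 \left(\left(-1\right) 0\right)\right) = 111 \cdot 8 \cdot 13 - \left(3 - 6 \left(\left(-1\right) 0\right)\right) = 111 \cdot 104 + \left(-3 + 6 \cdot 0\right) = 11544 + \left(-3 + 0\right) = 11544 - 3 = 11541$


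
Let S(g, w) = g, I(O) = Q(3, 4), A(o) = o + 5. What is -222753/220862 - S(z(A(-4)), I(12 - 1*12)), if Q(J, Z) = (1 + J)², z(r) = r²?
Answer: -443615/220862 ≈ -2.0086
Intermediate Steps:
A(o) = 5 + o
I(O) = 16 (I(O) = (1 + 3)² = 4² = 16)
-222753/220862 - S(z(A(-4)), I(12 - 1*12)) = -222753/220862 - (5 - 4)² = -222753*1/220862 - 1*1² = -222753/220862 - 1*1 = -222753/220862 - 1 = -443615/220862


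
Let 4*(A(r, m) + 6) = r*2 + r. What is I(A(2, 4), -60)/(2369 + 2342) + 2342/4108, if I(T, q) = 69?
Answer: 5658307/9676394 ≈ 0.58475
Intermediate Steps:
A(r, m) = -6 + 3*r/4 (A(r, m) = -6 + (r*2 + r)/4 = -6 + (2*r + r)/4 = -6 + (3*r)/4 = -6 + 3*r/4)
I(A(2, 4), -60)/(2369 + 2342) + 2342/4108 = 69/(2369 + 2342) + 2342/4108 = 69/4711 + 2342*(1/4108) = 69*(1/4711) + 1171/2054 = 69/4711 + 1171/2054 = 5658307/9676394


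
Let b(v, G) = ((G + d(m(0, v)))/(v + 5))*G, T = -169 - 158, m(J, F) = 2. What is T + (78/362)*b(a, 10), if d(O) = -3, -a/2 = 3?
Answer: -61917/181 ≈ -342.08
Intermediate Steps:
a = -6 (a = -2*3 = -6)
T = -327
b(v, G) = G*(-3 + G)/(5 + v) (b(v, G) = ((G - 3)/(v + 5))*G = ((-3 + G)/(5 + v))*G = G*(-3 + G)/(5 + v))
T + (78/362)*b(a, 10) = -327 + (78/362)*(10*(-3 + 10)/(5 - 6)) = -327 + (78*(1/362))*(10*7/(-1)) = -327 + 39*(10*(-1)*7)/181 = -327 + (39/181)*(-70) = -327 - 2730/181 = -61917/181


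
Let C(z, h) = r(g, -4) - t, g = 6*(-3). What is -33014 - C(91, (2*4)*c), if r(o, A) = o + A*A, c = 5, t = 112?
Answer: -32900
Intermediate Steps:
g = -18
r(o, A) = o + A²
C(z, h) = -114 (C(z, h) = (-18 + (-4)²) - 1*112 = (-18 + 16) - 112 = -2 - 112 = -114)
-33014 - C(91, (2*4)*c) = -33014 - 1*(-114) = -33014 + 114 = -32900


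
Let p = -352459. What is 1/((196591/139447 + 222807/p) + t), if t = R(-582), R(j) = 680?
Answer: 49149350173/33459778617180 ≈ 0.0014689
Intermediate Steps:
t = 680
1/((196591/139447 + 222807/p) + t) = 1/((196591/139447 + 222807/(-352459)) + 680) = 1/((196591*(1/139447) + 222807*(-1/352459)) + 680) = 1/((196591/139447 - 222807/352459) + 680) = 1/(38220499540/49149350173 + 680) = 1/(33459778617180/49149350173) = 49149350173/33459778617180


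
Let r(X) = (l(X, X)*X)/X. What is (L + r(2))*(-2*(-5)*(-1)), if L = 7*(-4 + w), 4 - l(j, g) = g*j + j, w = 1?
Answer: 230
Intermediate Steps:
l(j, g) = 4 - j - g*j (l(j, g) = 4 - (g*j + j) = 4 - (j + g*j) = 4 + (-j - g*j) = 4 - j - g*j)
r(X) = 4 - X - X² (r(X) = ((4 - X - X*X)*X)/X = ((4 - X - X²)*X)/X = (X*(4 - X - X²))/X = 4 - X - X²)
L = -21 (L = 7*(-4 + 1) = 7*(-3) = -21)
(L + r(2))*(-2*(-5)*(-1)) = (-21 + (4 - 1*2 - 1*2²))*(-2*(-5)*(-1)) = (-21 + (4 - 2 - 1*4))*(10*(-1)) = (-21 + (4 - 2 - 4))*(-10) = (-21 - 2)*(-10) = -23*(-10) = 230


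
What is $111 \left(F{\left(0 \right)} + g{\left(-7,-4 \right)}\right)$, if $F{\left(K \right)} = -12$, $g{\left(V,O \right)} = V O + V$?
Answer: $999$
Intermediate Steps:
$g{\left(V,O \right)} = V + O V$ ($g{\left(V,O \right)} = O V + V = V + O V$)
$111 \left(F{\left(0 \right)} + g{\left(-7,-4 \right)}\right) = 111 \left(-12 - 7 \left(1 - 4\right)\right) = 111 \left(-12 - -21\right) = 111 \left(-12 + 21\right) = 111 \cdot 9 = 999$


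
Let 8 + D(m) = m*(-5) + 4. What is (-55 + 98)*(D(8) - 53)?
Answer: -4171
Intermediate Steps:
D(m) = -4 - 5*m (D(m) = -8 + (m*(-5) + 4) = -8 + (-5*m + 4) = -8 + (4 - 5*m) = -4 - 5*m)
(-55 + 98)*(D(8) - 53) = (-55 + 98)*((-4 - 5*8) - 53) = 43*((-4 - 40) - 53) = 43*(-44 - 53) = 43*(-97) = -4171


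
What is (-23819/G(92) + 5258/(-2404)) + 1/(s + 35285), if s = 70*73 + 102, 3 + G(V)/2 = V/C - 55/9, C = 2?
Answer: -5252857331039/16160894808 ≈ -325.04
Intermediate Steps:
G(V) = -164/9 + V (G(V) = -6 + 2*(V/2 - 55/9) = -6 + 2*(-55/9 + V/2) = -6 + (-110/9 + V) = -164/9 + V)
s = 5212 (s = 5110 + 102 = 5212)
(-23819/G(92) + 5258/(-2404)) + 1/(s + 35285) = (-23819/(-164/9 + 92) + 5258/(-2404)) + 1/(5212 + 35285) = (-23819/664/9 + 5258*(-1/2404)) + 1/40497 = (-23819*9/664 - 2629/1202) + 1/40497 = (-214371/664 - 2629/1202) + 1/40497 = -129709799/399064 + 1/40497 = -5252857331039/16160894808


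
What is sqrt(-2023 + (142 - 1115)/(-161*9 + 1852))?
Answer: 7*I*sqrt(6713174)/403 ≈ 45.005*I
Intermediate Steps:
sqrt(-2023 + (142 - 1115)/(-161*9 + 1852)) = sqrt(-2023 - 973/(-1449 + 1852)) = sqrt(-2023 - 973/403) = sqrt(-816242/403) = 7*I*sqrt(6713174)/403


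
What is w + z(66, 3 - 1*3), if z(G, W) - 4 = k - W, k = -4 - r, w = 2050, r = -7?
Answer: 2057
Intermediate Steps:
k = 3 (k = -4 - 1*(-7) = -4 + 7 = 3)
z(G, W) = 7 - W (z(G, W) = 4 + (3 - W) = 7 - W)
w + z(66, 3 - 1*3) = 2050 + (7 - (3 - 1*3)) = 2050 + (7 - (3 - 3)) = 2050 + (7 - 1*0) = 2050 + (7 + 0) = 2050 + 7 = 2057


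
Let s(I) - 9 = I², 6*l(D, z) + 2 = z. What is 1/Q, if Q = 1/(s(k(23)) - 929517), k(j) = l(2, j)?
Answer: -3717983/4 ≈ -9.2950e+5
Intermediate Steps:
l(D, z) = -⅓ + z/6
k(j) = -⅓ + j/6
s(I) = 9 + I²
Q = -4/3717983 (Q = 1/((9 + (-⅓ + (⅙)*23)²) - 929517) = 1/((9 + (-⅓ + 23/6)²) - 929517) = 1/((9 + (7/2)²) - 929517) = 1/((9 + 49/4) - 929517) = 1/(85/4 - 929517) = 1/(-3717983/4) = -4/3717983 ≈ -1.0759e-6)
1/Q = 1/(-4/3717983) = -3717983/4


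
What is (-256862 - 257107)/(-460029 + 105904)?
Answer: 513969/354125 ≈ 1.4514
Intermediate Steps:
(-256862 - 257107)/(-460029 + 105904) = -513969/(-354125) = -513969*(-1/354125) = 513969/354125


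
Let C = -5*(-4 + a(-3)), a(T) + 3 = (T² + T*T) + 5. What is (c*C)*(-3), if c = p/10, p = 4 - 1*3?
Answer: 24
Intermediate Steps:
a(T) = 2 + 2*T² (a(T) = -3 + ((T² + T*T) + 5) = -3 + ((T² + T²) + 5) = -3 + (2*T² + 5) = -3 + (5 + 2*T²) = 2 + 2*T²)
p = 1 (p = 4 - 3 = 1)
c = ⅒ (c = 1/10 = 1*(⅒) = ⅒ ≈ 0.10000)
C = -80 (C = -5*(-4 + (2 + 2*(-3)²)) = -5*(-4 + (2 + 2*9)) = -5*(-4 + (2 + 18)) = -5*(-4 + 20) = -5*16 = -80)
(c*C)*(-3) = ((⅒)*(-80))*(-3) = -8*(-3) = 24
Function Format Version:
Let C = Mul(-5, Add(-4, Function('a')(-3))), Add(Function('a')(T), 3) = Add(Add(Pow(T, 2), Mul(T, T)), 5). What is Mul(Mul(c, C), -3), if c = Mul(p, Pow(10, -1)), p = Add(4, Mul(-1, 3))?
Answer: 24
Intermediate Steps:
Function('a')(T) = Add(2, Mul(2, Pow(T, 2))) (Function('a')(T) = Add(-3, Add(Add(Pow(T, 2), Mul(T, T)), 5)) = Add(-3, Add(Add(Pow(T, 2), Pow(T, 2)), 5)) = Add(-3, Add(Mul(2, Pow(T, 2)), 5)) = Add(-3, Add(5, Mul(2, Pow(T, 2)))) = Add(2, Mul(2, Pow(T, 2))))
p = 1 (p = Add(4, -3) = 1)
c = Rational(1, 10) (c = Mul(1, Pow(10, -1)) = Mul(1, Rational(1, 10)) = Rational(1, 10) ≈ 0.10000)
C = -80 (C = Mul(-5, Add(-4, Add(2, Mul(2, Pow(-3, 2))))) = Mul(-5, Add(-4, Add(2, Mul(2, 9)))) = Mul(-5, Add(-4, Add(2, 18))) = Mul(-5, Add(-4, 20)) = Mul(-5, 16) = -80)
Mul(Mul(c, C), -3) = Mul(Mul(Rational(1, 10), -80), -3) = Mul(-8, -3) = 24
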